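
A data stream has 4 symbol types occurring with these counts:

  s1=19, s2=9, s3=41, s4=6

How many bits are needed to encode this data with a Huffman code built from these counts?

Greedily combine the two least-frequent nodes:
combine s4(6), s2(9) → 15
combine 15, s1(19) → 34
combine 34, s3(41) → 75
Each symbol's bit-cost is frequency × depth; summing gives 124 bits (equivalently 15 + 34 + 75).

124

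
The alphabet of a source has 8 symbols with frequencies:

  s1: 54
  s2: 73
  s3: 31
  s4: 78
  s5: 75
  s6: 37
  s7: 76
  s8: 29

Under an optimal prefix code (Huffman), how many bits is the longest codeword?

4

Merge the two lowest-weight nodes at each step:
combine s8(29), s3(31) → 60
combine s6(37), s1(54) → 91
combine 60, s2(73) → 133
combine s5(75), s7(76) → 151
combine s4(78), 91 → 169
combine 133, 151 → 284
combine 169, 284 → 453
The first pair merged (s8, s3) ends up deepest, at depth 4.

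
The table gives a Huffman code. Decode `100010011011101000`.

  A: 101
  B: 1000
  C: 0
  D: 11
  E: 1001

Read left to right; each codeword is recognised as soon as it completes (prefix code):
  1000→B | 1001→E | 101→A | 11→D | 0→C | 1000→B
Decoded message: BEADCB

BEADCB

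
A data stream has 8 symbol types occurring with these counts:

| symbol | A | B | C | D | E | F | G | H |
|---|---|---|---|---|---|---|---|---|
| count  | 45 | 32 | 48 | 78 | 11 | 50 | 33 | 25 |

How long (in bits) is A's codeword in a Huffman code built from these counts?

3

Build the tree from the bottom:
E(11) + H(25) → 36
B(32) + G(33) → 65
36 + A(45) → 81
C(48) + F(50) → 98
65 + D(78) → 143
81 + 98 → 179
143 + 179 → 322
The subtree containing A is merged 3 times, so code length = 3.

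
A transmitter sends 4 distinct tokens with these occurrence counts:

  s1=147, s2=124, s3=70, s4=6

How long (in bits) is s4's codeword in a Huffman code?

3

Repeatedly merge the two smallest:
s4(6) + s3(70) → 76
76 + s2(124) → 200
s1(147) + 200 → 347
s4 sits 3 levels below the root, so its codeword is 3 bits.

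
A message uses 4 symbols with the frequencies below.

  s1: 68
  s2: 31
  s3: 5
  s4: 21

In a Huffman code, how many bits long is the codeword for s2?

Build the tree from the bottom:
merge s3(5) and s4(21): 26
merge 26 and s2(31): 57
merge 57 and s1(68): 125
The subtree containing s2 is merged 2 times, so code length = 2.

2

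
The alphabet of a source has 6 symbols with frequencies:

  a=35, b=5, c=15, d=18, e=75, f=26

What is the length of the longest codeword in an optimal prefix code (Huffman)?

Merge the two lowest-weight nodes at each step:
b(5) + c(15) → 20
d(18) + 20 → 38
f(26) + a(35) → 61
38 + 61 → 99
e(75) + 99 → 174
The rarest symbols sit at the bottom; the longest codeword is 4 bits.

4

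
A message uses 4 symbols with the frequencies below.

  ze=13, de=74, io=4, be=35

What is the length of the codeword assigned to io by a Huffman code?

Repeatedly merge the two smallest:
combine io(4), ze(13) → 17
combine 17, be(35) → 52
combine 52, de(74) → 126
io's leaf is at depth 3, giving a 3-bit codeword.

3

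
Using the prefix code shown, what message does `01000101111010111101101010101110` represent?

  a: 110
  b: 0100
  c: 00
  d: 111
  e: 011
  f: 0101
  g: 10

Read left to right; each codeword is recognised as soon as it completes (prefix code):
  0100→b | 0101→f | 111→d | 0101→f | 111→d | 011→e | 0101→f | 0101→f | 110→a
Decoded message: bfdfdeffa

bfdfdeffa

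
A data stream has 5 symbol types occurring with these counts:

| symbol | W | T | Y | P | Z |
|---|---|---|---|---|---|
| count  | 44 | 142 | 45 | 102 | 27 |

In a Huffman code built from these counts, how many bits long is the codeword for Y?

Build the tree from the bottom:
merge Z(27) and W(44): 71
merge Y(45) and 71: 116
merge P(102) and 116: 218
merge T(142) and 218: 360
Y's leaf is at depth 3, giving a 3-bit codeword.

3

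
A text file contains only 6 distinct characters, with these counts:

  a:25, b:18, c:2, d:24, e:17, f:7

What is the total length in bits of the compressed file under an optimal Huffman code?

221

Greedily combine the two least-frequent nodes:
combine c(2), f(7) → 9
combine 9, e(17) → 26
combine b(18), d(24) → 42
combine a(25), 26 → 51
combine 42, 51 → 93
The encoded length is the sum of every internal node's weight: 9 + 26 + 42 + 51 + 93 = 221 bits.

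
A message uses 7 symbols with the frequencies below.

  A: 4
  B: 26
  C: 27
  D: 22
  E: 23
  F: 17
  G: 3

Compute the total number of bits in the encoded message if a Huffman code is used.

Merge the two smallest weights repeatedly:
G(3) + A(4) → 7
7 + F(17) → 24
D(22) + E(23) → 45
24 + B(26) → 50
C(27) + 45 → 72
50 + 72 → 122
Total encoded bits = sum of merged weights = 7 + 24 + 45 + 50 + 72 + 122 = 320.

320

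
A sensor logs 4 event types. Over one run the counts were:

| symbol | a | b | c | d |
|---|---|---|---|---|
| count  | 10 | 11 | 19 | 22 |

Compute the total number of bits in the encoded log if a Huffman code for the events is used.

123

Build the Huffman tree bottom-up:
combine a(10), b(11) → 21
combine c(19), 21 → 40
combine d(22), 40 → 62
The encoded length is the sum of every internal node's weight: 21 + 40 + 62 = 123 bits.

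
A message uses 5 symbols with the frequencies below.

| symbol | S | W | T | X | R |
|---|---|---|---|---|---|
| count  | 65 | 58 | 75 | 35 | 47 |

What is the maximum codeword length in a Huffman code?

3

Merge the two lowest-weight nodes at each step:
X(35) + R(47) → 82
W(58) + S(65) → 123
T(75) + 82 → 157
123 + 157 → 280
Maximum depth reached is 3.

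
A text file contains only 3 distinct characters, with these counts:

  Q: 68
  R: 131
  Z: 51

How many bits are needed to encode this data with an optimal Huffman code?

Greedily combine the two least-frequent nodes:
merge Z(51) and Q(68): 119
merge 119 and R(131): 250
The encoded length is the sum of every internal node's weight: 119 + 250 = 369 bits.

369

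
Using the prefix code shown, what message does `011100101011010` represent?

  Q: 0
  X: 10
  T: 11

QTXQXXTQX

Read left to right; each codeword is recognised as soon as it completes (prefix code):
  0→Q | 11→T | 10→X | 0→Q | 10→X | 10→X | 11→T | 0→Q | 10→X
Decoded message: QTXQXXTQX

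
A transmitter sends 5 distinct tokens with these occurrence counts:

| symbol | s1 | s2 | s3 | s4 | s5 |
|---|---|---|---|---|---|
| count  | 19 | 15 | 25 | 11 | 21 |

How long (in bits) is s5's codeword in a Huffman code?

2

Repeatedly merge the two smallest:
s4(11) + s2(15) → 26
s1(19) + s5(21) → 40
s3(25) + 26 → 51
40 + 51 → 91
s5 sits 2 levels below the root, so its codeword is 2 bits.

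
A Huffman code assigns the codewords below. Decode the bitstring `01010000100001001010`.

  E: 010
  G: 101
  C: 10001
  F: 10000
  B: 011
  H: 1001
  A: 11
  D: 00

Read left to right; each codeword is recognised as soon as it completes (prefix code):
  010→E | 10000→F | 10000→F | 1001→H | 010→E
Decoded message: EFFHE

EFFHE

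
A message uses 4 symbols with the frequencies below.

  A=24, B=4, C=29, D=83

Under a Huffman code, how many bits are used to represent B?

Build the tree from the bottom:
combine B(4), A(24) → 28
combine 28, C(29) → 57
combine 57, D(83) → 140
B's leaf is at depth 3, giving a 3-bit codeword.

3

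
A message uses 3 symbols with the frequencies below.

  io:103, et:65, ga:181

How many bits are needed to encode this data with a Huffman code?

Merge the two smallest weights repeatedly:
merge et(65) and io(103): 168
merge 168 and ga(181): 349
Total encoded bits = sum of merged weights = 168 + 349 = 517.

517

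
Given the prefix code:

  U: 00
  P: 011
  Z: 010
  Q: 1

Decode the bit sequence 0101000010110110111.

Read left to right; each codeword is recognised as soon as it completes (prefix code):
  010→Z | 1→Q | 00→U | 00→U | 1→Q | 011→P | 011→P | 011→P | 1→Q
Decoded message: ZQUUQPPPQ

ZQUUQPPPQ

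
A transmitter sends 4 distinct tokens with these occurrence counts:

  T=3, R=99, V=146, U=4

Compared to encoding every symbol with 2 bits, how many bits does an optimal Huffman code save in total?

Fixed-length: 2 bits × 252 symbols = 504 bits.
Huffman merges:
combine T(3), U(4) → 7
combine 7, R(99) → 106
combine 106, V(146) → 252
Huffman total = 7 + 106 + 252 = 365 bits.
Saving = 504 − 365 = 139 bits.

139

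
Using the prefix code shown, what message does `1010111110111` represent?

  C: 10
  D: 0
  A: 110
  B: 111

Read left to right; each codeword is recognised as soon as it completes (prefix code):
  10→C | 10→C | 111→B | 110→A | 111→B
Decoded message: CCBAB

CCBAB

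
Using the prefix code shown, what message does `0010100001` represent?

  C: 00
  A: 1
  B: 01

Read left to right; each codeword is recognised as soon as it completes (prefix code):
  00→C | 1→A | 01→B | 00→C | 00→C | 1→A
Decoded message: CABCCA

CABCCA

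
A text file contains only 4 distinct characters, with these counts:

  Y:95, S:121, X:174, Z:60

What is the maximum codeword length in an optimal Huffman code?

3

Merge the two lowest-weight nodes at each step:
Z(60) + Y(95) → 155
S(121) + 155 → 276
X(174) + 276 → 450
The rarest symbols sit at the bottom; the longest codeword is 3 bits.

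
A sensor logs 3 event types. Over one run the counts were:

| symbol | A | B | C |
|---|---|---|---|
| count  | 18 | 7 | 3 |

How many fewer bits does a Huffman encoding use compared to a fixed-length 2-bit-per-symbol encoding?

Fixed-length: 2 bits × 28 symbols = 56 bits.
Huffman merges:
combine C(3), B(7) → 10
combine 10, A(18) → 28
Huffman total = 10 + 28 = 38 bits.
Saving = 56 − 38 = 18 bits.

18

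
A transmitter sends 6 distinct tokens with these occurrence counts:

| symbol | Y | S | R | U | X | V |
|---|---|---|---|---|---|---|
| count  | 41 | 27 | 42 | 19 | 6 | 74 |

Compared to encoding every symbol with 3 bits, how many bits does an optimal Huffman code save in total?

Fixed-length: 3 bits × 209 symbols = 627 bits.
Huffman merges:
merge X(6) and U(19): 25
merge 25 and S(27): 52
merge Y(41) and R(42): 83
merge 52 and V(74): 126
merge 83 and 126: 209
Huffman total = 25 + 52 + 83 + 126 + 209 = 495 bits.
Saving = 627 − 495 = 132 bits.

132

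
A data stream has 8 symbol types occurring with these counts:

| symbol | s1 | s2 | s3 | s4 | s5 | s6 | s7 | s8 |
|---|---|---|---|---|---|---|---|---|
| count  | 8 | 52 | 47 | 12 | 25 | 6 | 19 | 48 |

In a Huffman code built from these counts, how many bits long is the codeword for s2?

2

Build the tree from the bottom:
combine s6(6), s1(8) → 14
combine s4(12), 14 → 26
combine s7(19), s5(25) → 44
combine 26, 44 → 70
combine s3(47), s8(48) → 95
combine s2(52), 70 → 122
combine 95, 122 → 217
s2's leaf is at depth 2, giving a 2-bit codeword.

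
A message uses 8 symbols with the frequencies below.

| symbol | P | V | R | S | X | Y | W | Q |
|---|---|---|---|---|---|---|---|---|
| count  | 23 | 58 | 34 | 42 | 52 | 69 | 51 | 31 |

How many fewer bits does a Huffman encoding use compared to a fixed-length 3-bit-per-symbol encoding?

15

Fixed-length: 3 bits × 360 symbols = 1080 bits.
Huffman merges:
P(23) + Q(31) → 54
R(34) + S(42) → 76
W(51) + X(52) → 103
54 + V(58) → 112
Y(69) + 76 → 145
103 + 112 → 215
145 + 215 → 360
Huffman total = 54 + 76 + 103 + 112 + 145 + 215 + 360 = 1065 bits.
Saving = 1080 − 1065 = 15 bits.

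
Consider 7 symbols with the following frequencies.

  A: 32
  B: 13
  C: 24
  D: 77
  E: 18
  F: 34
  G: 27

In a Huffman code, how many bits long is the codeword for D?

Build the tree from the bottom:
merge B(13) and E(18): 31
merge C(24) and G(27): 51
merge 31 and A(32): 63
merge F(34) and 51: 85
merge 63 and D(77): 140
merge 85 and 140: 225
D sits 2 levels below the root, so its codeword is 2 bits.

2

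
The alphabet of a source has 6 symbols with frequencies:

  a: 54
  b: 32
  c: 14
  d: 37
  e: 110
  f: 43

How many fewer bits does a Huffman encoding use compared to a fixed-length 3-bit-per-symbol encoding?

174

Fixed-length: 3 bits × 290 symbols = 870 bits.
Huffman merges:
merge c(14) and b(32): 46
merge d(37) and f(43): 80
merge 46 and a(54): 100
merge 80 and 100: 180
merge e(110) and 180: 290
Huffman total = 46 + 80 + 100 + 180 + 290 = 696 bits.
Saving = 870 − 696 = 174 bits.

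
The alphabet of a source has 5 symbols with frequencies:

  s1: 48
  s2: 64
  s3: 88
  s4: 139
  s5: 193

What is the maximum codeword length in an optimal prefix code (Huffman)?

Merge the two lowest-weight nodes at each step:
combine s1(48), s2(64) → 112
combine s3(88), 112 → 200
combine s4(139), s5(193) → 332
combine 200, 332 → 532
The first pair merged (s1, s2) ends up deepest, at depth 3.

3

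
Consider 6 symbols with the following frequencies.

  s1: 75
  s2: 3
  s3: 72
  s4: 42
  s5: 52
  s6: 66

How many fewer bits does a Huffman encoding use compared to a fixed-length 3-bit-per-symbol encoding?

Fixed-length: 3 bits × 310 symbols = 930 bits.
Huffman merges:
merge s2(3) and s4(42): 45
merge 45 and s5(52): 97
merge s6(66) and s3(72): 138
merge s1(75) and 97: 172
merge 138 and 172: 310
Huffman total = 45 + 97 + 138 + 172 + 310 = 762 bits.
Saving = 930 − 762 = 168 bits.

168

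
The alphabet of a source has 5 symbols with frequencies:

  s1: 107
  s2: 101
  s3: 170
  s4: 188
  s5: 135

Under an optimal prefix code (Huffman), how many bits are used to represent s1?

Huffman merges, smallest pair first:
s2(101) + s1(107) → 208
s5(135) + s3(170) → 305
s4(188) + 208 → 396
305 + 396 → 701
s1's leaf is at depth 3, giving a 3-bit codeword.

3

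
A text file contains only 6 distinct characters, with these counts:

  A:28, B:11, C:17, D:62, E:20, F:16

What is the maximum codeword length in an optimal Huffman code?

Merge the two lowest-weight nodes at each step:
B(11) + F(16) → 27
C(17) + E(20) → 37
27 + A(28) → 55
37 + 55 → 92
D(62) + 92 → 154
The rarest symbols sit at the bottom; the longest codeword is 4 bits.

4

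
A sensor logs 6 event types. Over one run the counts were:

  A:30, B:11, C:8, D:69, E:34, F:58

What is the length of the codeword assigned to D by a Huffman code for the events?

2

Build the tree from the bottom:
C(8) + B(11) → 19
19 + A(30) → 49
E(34) + 49 → 83
F(58) + D(69) → 127
83 + 127 → 210
D's leaf is at depth 2, giving a 2-bit codeword.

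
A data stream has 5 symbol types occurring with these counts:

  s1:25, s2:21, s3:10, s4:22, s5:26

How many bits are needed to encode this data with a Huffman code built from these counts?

239

Build the Huffman tree bottom-up:
combine s3(10), s2(21) → 31
combine s4(22), s1(25) → 47
combine s5(26), 31 → 57
combine 47, 57 → 104
Each symbol's bit-cost is frequency × depth; summing gives 239 bits (equivalently 31 + 47 + 57 + 104).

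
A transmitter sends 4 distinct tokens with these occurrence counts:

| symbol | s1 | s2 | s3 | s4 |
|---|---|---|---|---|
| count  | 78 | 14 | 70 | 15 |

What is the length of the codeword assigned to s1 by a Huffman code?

1

Huffman merges, smallest pair first:
s2(14) + s4(15) → 29
29 + s3(70) → 99
s1(78) + 99 → 177
s1 is merged only at the final step, so code length = 1.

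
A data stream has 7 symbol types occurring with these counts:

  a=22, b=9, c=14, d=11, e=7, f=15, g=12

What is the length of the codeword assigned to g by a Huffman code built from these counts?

3

Repeatedly merge the two smallest:
merge e(7) and b(9): 16
merge d(11) and g(12): 23
merge c(14) and f(15): 29
merge 16 and a(22): 38
merge 23 and 29: 52
merge 38 and 52: 90
The subtree containing g is merged 3 times, so code length = 3.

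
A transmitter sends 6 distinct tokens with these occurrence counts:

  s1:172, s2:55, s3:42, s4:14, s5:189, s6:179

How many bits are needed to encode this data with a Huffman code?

Build the Huffman tree bottom-up:
merge s4(14) and s3(42): 56
merge s2(55) and 56: 111
merge 111 and s1(172): 283
merge s6(179) and s5(189): 368
merge 283 and 368: 651
Total encoded bits = sum of merged weights = 56 + 111 + 283 + 368 + 651 = 1469.

1469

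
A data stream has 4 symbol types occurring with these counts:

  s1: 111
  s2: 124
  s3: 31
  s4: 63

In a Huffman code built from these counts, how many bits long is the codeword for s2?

1

Repeatedly merge the two smallest:
s3(31) + s4(63) → 94
94 + s1(111) → 205
s2(124) + 205 → 329
s2 is merged only at the final step, so code length = 1.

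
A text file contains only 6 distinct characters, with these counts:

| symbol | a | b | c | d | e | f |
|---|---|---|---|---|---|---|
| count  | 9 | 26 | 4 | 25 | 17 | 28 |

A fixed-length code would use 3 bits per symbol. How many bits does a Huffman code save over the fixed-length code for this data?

Fixed-length: 3 bits × 109 symbols = 327 bits.
Huffman merges:
c(4) + a(9) → 13
13 + e(17) → 30
d(25) + b(26) → 51
f(28) + 30 → 58
51 + 58 → 109
Huffman total = 13 + 30 + 51 + 58 + 109 = 261 bits.
Saving = 327 − 261 = 66 bits.

66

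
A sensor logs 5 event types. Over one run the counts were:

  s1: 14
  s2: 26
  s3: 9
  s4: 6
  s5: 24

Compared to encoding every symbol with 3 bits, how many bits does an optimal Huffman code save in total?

64

Fixed-length: 3 bits × 79 symbols = 237 bits.
Huffman merges:
merge s4(6) and s3(9): 15
merge s1(14) and 15: 29
merge s5(24) and s2(26): 50
merge 29 and 50: 79
Huffman total = 15 + 29 + 50 + 79 = 173 bits.
Saving = 237 − 173 = 64 bits.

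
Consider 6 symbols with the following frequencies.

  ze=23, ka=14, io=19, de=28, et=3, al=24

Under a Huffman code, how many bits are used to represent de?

Huffman merges, smallest pair first:
merge et(3) and ka(14): 17
merge 17 and io(19): 36
merge ze(23) and al(24): 47
merge de(28) and 36: 64
merge 47 and 64: 111
de's leaf is at depth 2, giving a 2-bit codeword.

2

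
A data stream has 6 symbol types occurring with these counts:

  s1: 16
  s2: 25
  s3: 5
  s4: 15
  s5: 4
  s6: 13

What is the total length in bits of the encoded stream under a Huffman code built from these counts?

187

Build the Huffman tree bottom-up:
s5(4) + s3(5) → 9
9 + s6(13) → 22
s4(15) + s1(16) → 31
22 + s2(25) → 47
31 + 47 → 78
Each symbol's bit-cost is frequency × depth; summing gives 187 bits (equivalently 9 + 22 + 31 + 47 + 78).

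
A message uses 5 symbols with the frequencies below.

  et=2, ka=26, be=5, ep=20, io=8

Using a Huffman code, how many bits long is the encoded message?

118

Merge the two smallest weights repeatedly:
et(2) + be(5) → 7
7 + io(8) → 15
15 + ep(20) → 35
ka(26) + 35 → 61
Total encoded bits = sum of merged weights = 7 + 15 + 35 + 61 = 118.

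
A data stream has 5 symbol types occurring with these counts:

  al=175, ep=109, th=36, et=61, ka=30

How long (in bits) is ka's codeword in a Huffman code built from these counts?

Build the tree from the bottom:
combine ka(30), th(36) → 66
combine et(61), 66 → 127
combine ep(109), 127 → 236
combine al(175), 236 → 411
ka's leaf is at depth 4, giving a 4-bit codeword.

4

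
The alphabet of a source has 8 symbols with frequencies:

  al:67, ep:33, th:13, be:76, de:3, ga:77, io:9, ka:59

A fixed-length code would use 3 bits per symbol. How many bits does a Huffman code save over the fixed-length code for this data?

Fixed-length: 3 bits × 337 symbols = 1011 bits.
Huffman merges:
de(3) + io(9) → 12
12 + th(13) → 25
25 + ep(33) → 58
58 + ka(59) → 117
al(67) + be(76) → 143
ga(77) + 117 → 194
143 + 194 → 337
Huffman total = 12 + 25 + 58 + 117 + 143 + 194 + 337 = 886 bits.
Saving = 1011 − 886 = 125 bits.

125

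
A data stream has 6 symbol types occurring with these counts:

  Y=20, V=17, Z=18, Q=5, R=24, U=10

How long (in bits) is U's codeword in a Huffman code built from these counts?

Repeatedly merge the two smallest:
combine Q(5), U(10) → 15
combine 15, V(17) → 32
combine Z(18), Y(20) → 38
combine R(24), 32 → 56
combine 38, 56 → 94
U's leaf is at depth 4, giving a 4-bit codeword.

4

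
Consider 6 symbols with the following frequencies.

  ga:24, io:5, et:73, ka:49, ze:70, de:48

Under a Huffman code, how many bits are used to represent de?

Build the tree from the bottom:
merge io(5) and ga(24): 29
merge 29 and de(48): 77
merge ka(49) and ze(70): 119
merge et(73) and 77: 150
merge 119 and 150: 269
de's leaf is at depth 3, giving a 3-bit codeword.

3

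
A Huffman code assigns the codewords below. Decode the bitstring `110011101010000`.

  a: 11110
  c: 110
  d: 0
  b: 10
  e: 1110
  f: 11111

cdebbddd

Read left to right; each codeword is recognised as soon as it completes (prefix code):
  110→c | 0→d | 1110→e | 10→b | 10→b | 0→d | 0→d | 0→d
Decoded message: cdebbddd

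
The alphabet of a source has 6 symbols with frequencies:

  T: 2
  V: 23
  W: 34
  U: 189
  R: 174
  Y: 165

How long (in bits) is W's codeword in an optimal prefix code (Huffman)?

Huffman merges, smallest pair first:
T(2) + V(23) → 25
25 + W(34) → 59
59 + Y(165) → 224
R(174) + U(189) → 363
224 + 363 → 587
The subtree containing W is merged 3 times, so code length = 3.

3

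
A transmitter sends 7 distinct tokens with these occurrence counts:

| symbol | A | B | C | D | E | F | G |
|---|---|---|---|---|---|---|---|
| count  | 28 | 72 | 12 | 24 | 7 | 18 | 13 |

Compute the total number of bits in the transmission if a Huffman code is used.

Greedily combine the two least-frequent nodes:
E(7) + C(12) → 19
G(13) + F(18) → 31
19 + D(24) → 43
A(28) + 31 → 59
43 + 59 → 102
B(72) + 102 → 174
Total encoded bits = sum of merged weights = 19 + 31 + 43 + 59 + 102 + 174 = 428.

428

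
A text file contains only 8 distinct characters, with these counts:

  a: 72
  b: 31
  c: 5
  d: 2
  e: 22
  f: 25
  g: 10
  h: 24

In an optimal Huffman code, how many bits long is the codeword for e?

Huffman merges, smallest pair first:
d(2) + c(5) → 7
7 + g(10) → 17
17 + e(22) → 39
h(24) + f(25) → 49
b(31) + 39 → 70
49 + 70 → 119
a(72) + 119 → 191
e sits 4 levels below the root, so its codeword is 4 bits.

4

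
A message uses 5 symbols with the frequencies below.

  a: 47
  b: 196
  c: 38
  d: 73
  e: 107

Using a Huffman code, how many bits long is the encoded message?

Merge the two smallest weights repeatedly:
merge c(38) and a(47): 85
merge d(73) and 85: 158
merge e(107) and 158: 265
merge b(196) and 265: 461
Each symbol's bit-cost is frequency × depth; summing gives 969 bits (equivalently 85 + 158 + 265 + 461).

969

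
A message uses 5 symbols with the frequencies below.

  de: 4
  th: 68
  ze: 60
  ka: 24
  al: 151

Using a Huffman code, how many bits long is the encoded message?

Merge the two smallest weights repeatedly:
combine de(4), ka(24) → 28
combine 28, ze(60) → 88
combine th(68), 88 → 156
combine al(151), 156 → 307
Total encoded bits = sum of merged weights = 28 + 88 + 156 + 307 = 579.

579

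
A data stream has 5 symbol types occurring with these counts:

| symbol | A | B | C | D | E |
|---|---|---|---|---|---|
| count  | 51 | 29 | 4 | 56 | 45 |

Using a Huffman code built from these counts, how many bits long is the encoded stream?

403

Greedily combine the two least-frequent nodes:
combine C(4), B(29) → 33
combine 33, E(45) → 78
combine A(51), D(56) → 107
combine 78, 107 → 185
Each symbol's bit-cost is frequency × depth; summing gives 403 bits (equivalently 33 + 78 + 107 + 185).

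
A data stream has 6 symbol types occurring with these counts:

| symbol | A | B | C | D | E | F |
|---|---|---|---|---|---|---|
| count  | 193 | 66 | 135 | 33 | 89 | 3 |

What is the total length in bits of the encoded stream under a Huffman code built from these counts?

Greedily combine the two least-frequent nodes:
merge F(3) and D(33): 36
merge 36 and B(66): 102
merge E(89) and 102: 191
merge C(135) and 191: 326
merge A(193) and 326: 519
Total encoded bits = sum of merged weights = 36 + 102 + 191 + 326 + 519 = 1174.

1174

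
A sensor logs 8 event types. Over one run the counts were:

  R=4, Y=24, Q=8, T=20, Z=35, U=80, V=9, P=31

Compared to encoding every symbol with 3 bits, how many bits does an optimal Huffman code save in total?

Fixed-length: 3 bits × 211 symbols = 633 bits.
Huffman merges:
combine R(4), Q(8) → 12
combine V(9), 12 → 21
combine T(20), 21 → 41
combine Y(24), P(31) → 55
combine Z(35), 41 → 76
combine 55, 76 → 131
combine U(80), 131 → 211
Huffman total = 12 + 21 + 41 + 55 + 76 + 131 + 211 = 547 bits.
Saving = 633 − 547 = 86 bits.

86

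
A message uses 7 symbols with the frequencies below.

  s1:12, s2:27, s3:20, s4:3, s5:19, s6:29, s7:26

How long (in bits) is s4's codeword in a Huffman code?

Build the tree from the bottom:
merge s4(3) and s1(12): 15
merge 15 and s5(19): 34
merge s3(20) and s7(26): 46
merge s2(27) and s6(29): 56
merge 34 and 46: 80
merge 56 and 80: 136
s4 sits 4 levels below the root, so its codeword is 4 bits.

4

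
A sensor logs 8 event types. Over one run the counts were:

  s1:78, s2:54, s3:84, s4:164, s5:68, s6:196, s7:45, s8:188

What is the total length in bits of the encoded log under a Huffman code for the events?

2492

Merge the two smallest weights repeatedly:
combine s7(45), s2(54) → 99
combine s5(68), s1(78) → 146
combine s3(84), 99 → 183
combine 146, s4(164) → 310
combine 183, s8(188) → 371
combine s6(196), 310 → 506
combine 371, 506 → 877
Each symbol's bit-cost is frequency × depth; summing gives 2492 bits (equivalently 99 + 146 + 183 + 310 + 371 + 506 + 877).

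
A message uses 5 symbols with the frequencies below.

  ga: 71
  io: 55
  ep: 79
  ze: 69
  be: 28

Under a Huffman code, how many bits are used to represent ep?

Repeatedly merge the two smallest:
be(28) + io(55) → 83
ze(69) + ga(71) → 140
ep(79) + 83 → 162
140 + 162 → 302
ep sits 2 levels below the root, so its codeword is 2 bits.

2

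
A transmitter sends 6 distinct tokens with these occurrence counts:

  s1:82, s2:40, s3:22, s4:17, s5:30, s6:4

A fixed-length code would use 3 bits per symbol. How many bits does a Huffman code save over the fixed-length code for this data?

Fixed-length: 3 bits × 195 symbols = 585 bits.
Huffman merges:
merge s6(4) and s4(17): 21
merge 21 and s3(22): 43
merge s5(30) and s2(40): 70
merge 43 and 70: 113
merge s1(82) and 113: 195
Huffman total = 21 + 43 + 70 + 113 + 195 = 442 bits.
Saving = 585 − 442 = 143 bits.

143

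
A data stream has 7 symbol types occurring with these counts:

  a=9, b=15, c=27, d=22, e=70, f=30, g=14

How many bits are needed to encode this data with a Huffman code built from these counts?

Build the Huffman tree bottom-up:
merge a(9) and g(14): 23
merge b(15) and d(22): 37
merge 23 and c(27): 50
merge f(30) and 37: 67
merge 50 and 67: 117
merge e(70) and 117: 187
Total encoded bits = sum of merged weights = 23 + 37 + 50 + 67 + 117 + 187 = 481.

481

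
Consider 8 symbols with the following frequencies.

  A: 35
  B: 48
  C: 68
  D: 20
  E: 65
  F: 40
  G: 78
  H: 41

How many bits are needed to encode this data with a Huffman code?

1162

Merge the two smallest weights repeatedly:
merge D(20) and A(35): 55
merge F(40) and H(41): 81
merge B(48) and 55: 103
merge E(65) and C(68): 133
merge G(78) and 81: 159
merge 103 and 133: 236
merge 159 and 236: 395
The encoded length is the sum of every internal node's weight: 55 + 81 + 103 + 133 + 159 + 236 + 395 = 1162 bits.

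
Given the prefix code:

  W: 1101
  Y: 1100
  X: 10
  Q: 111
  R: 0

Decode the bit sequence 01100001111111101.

RYRRQQW

Read left to right; each codeword is recognised as soon as it completes (prefix code):
  0→R | 1100→Y | 0→R | 0→R | 111→Q | 111→Q | 1101→W
Decoded message: RYRRQQW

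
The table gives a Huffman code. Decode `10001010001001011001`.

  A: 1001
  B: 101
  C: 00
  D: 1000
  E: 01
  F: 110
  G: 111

Read left to right; each codeword is recognised as soon as it completes (prefix code):
  1000→D | 101→B | 00→C | 01→E | 00→C | 101→B | 1001→A
Decoded message: DBCECBA

DBCECBA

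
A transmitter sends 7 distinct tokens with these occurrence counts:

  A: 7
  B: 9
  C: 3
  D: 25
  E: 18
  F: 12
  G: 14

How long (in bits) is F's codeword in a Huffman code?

3

Build the tree from the bottom:
C(3) + A(7) → 10
B(9) + 10 → 19
F(12) + G(14) → 26
E(18) + 19 → 37
D(25) + 26 → 51
37 + 51 → 88
F sits 3 levels below the root, so its codeword is 3 bits.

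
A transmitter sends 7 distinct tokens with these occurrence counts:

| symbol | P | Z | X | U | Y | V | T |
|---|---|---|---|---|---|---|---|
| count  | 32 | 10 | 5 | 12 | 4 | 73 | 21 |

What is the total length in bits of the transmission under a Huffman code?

352

Merge the two smallest weights repeatedly:
combine Y(4), X(5) → 9
combine 9, Z(10) → 19
combine U(12), 19 → 31
combine T(21), 31 → 52
combine P(32), 52 → 84
combine V(73), 84 → 157
The encoded length is the sum of every internal node's weight: 9 + 19 + 31 + 52 + 84 + 157 = 352 bits.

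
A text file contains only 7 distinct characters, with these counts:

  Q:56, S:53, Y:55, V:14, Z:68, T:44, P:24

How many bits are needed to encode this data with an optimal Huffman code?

856

Build the Huffman tree bottom-up:
combine V(14), P(24) → 38
combine 38, T(44) → 82
combine S(53), Y(55) → 108
combine Q(56), Z(68) → 124
combine 82, 108 → 190
combine 124, 190 → 314
The encoded length is the sum of every internal node's weight: 38 + 82 + 108 + 124 + 190 + 314 = 856 bits.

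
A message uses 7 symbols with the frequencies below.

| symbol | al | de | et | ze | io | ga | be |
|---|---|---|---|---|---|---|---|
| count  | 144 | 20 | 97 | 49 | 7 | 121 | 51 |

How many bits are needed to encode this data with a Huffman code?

1208

Merge the two smallest weights repeatedly:
io(7) + de(20) → 27
27 + ze(49) → 76
be(51) + 76 → 127
et(97) + ga(121) → 218
127 + al(144) → 271
218 + 271 → 489
Total encoded bits = sum of merged weights = 27 + 76 + 127 + 218 + 271 + 489 = 1208.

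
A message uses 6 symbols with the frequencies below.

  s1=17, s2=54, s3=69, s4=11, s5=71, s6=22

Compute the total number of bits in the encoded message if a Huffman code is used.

566

Build the Huffman tree bottom-up:
combine s4(11), s1(17) → 28
combine s6(22), 28 → 50
combine 50, s2(54) → 104
combine s3(69), s5(71) → 140
combine 104, 140 → 244
Total encoded bits = sum of merged weights = 28 + 50 + 104 + 140 + 244 = 566.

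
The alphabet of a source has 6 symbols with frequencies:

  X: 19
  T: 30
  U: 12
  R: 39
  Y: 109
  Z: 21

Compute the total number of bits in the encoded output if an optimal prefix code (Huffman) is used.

503

Build the Huffman tree bottom-up:
merge U(12) and X(19): 31
merge Z(21) and T(30): 51
merge 31 and R(39): 70
merge 51 and 70: 121
merge Y(109) and 121: 230
The encoded length is the sum of every internal node's weight: 31 + 51 + 70 + 121 + 230 = 503 bits.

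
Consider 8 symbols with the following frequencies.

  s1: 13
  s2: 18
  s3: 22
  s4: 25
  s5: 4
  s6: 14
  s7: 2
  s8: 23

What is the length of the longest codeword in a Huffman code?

Merge the two lowest-weight nodes at each step:
combine s7(2), s5(4) → 6
combine 6, s1(13) → 19
combine s6(14), s2(18) → 32
combine 19, s3(22) → 41
combine s8(23), s4(25) → 48
combine 32, 41 → 73
combine 48, 73 → 121
The first pair merged (s7, s5) ends up deepest, at depth 5.

5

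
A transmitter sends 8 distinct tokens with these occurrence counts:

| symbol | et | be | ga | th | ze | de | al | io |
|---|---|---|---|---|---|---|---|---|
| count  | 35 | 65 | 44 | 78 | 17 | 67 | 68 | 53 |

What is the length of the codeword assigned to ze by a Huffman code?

4

Huffman merges, smallest pair first:
combine ze(17), et(35) → 52
combine ga(44), 52 → 96
combine io(53), be(65) → 118
combine de(67), al(68) → 135
combine th(78), 96 → 174
combine 118, 135 → 253
combine 174, 253 → 427
The subtree containing ze is merged 4 times, so code length = 4.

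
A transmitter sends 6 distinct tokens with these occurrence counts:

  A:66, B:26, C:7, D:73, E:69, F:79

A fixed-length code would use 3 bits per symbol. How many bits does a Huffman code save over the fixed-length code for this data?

Fixed-length: 3 bits × 320 symbols = 960 bits.
Huffman merges:
merge C(7) and B(26): 33
merge 33 and A(66): 99
merge E(69) and D(73): 142
merge F(79) and 99: 178
merge 142 and 178: 320
Huffman total = 33 + 99 + 142 + 178 + 320 = 772 bits.
Saving = 960 − 772 = 188 bits.

188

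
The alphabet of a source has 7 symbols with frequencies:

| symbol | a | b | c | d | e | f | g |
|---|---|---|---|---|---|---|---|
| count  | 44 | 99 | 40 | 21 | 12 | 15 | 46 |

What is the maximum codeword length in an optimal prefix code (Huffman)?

Merge the two lowest-weight nodes at each step:
merge e(12) and f(15): 27
merge d(21) and 27: 48
merge c(40) and a(44): 84
merge g(46) and 48: 94
merge 84 and 94: 178
merge b(99) and 178: 277
The rarest symbols sit at the bottom; the longest codeword is 5 bits.

5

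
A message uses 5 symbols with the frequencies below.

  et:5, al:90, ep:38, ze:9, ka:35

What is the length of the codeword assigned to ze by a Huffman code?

Repeatedly merge the two smallest:
merge et(5) and ze(9): 14
merge 14 and ka(35): 49
merge ep(38) and 49: 87
merge 87 and al(90): 177
ze sits 4 levels below the root, so its codeword is 4 bits.

4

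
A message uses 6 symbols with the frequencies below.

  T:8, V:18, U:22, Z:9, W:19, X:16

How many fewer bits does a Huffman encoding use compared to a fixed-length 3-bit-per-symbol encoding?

Fixed-length: 3 bits × 92 symbols = 276 bits.
Huffman merges:
T(8) + Z(9) → 17
X(16) + 17 → 33
V(18) + W(19) → 37
U(22) + 33 → 55
37 + 55 → 92
Huffman total = 17 + 33 + 37 + 55 + 92 = 234 bits.
Saving = 276 − 234 = 42 bits.

42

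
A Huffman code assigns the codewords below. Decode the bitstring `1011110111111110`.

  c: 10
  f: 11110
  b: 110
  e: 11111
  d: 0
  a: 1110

Read left to right; each codeword is recognised as soon as it completes (prefix code):
  10→c | 11110→f | 11111→e | 1110→a
Decoded message: cfea

cfea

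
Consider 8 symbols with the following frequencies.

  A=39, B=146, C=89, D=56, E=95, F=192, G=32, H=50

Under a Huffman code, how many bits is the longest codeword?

Merge the two lowest-weight nodes at each step:
G(32) + A(39) → 71
H(50) + D(56) → 106
71 + C(89) → 160
E(95) + 106 → 201
B(146) + 160 → 306
F(192) + 201 → 393
306 + 393 → 699
Maximum depth reached is 4.

4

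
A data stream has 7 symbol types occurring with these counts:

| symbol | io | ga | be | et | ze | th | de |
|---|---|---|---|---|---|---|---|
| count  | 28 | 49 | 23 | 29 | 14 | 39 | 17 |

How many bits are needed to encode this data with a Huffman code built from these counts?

540

Greedily combine the two least-frequent nodes:
ze(14) + de(17) → 31
be(23) + io(28) → 51
et(29) + 31 → 60
th(39) + ga(49) → 88
51 + 60 → 111
88 + 111 → 199
Each symbol's bit-cost is frequency × depth; summing gives 540 bits (equivalently 31 + 51 + 60 + 88 + 111 + 199).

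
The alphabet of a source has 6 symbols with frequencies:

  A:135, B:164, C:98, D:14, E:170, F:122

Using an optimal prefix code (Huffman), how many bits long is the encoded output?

1752

Merge the two smallest weights repeatedly:
combine D(14), C(98) → 112
combine 112, F(122) → 234
combine A(135), B(164) → 299
combine E(170), 234 → 404
combine 299, 404 → 703
The encoded length is the sum of every internal node's weight: 112 + 234 + 299 + 404 + 703 = 1752 bits.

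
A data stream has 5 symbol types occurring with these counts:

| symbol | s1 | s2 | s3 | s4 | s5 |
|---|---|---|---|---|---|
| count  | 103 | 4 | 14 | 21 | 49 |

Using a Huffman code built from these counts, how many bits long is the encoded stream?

336

Greedily combine the two least-frequent nodes:
s2(4) + s3(14) → 18
18 + s4(21) → 39
39 + s5(49) → 88
88 + s1(103) → 191
The encoded length is the sum of every internal node's weight: 18 + 39 + 88 + 191 = 336 bits.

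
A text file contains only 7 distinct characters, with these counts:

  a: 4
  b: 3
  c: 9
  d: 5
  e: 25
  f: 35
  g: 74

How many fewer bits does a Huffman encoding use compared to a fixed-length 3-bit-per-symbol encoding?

143

Fixed-length: 3 bits × 155 symbols = 465 bits.
Huffman merges:
combine b(3), a(4) → 7
combine d(5), 7 → 12
combine c(9), 12 → 21
combine 21, e(25) → 46
combine f(35), 46 → 81
combine g(74), 81 → 155
Huffman total = 7 + 12 + 21 + 46 + 81 + 155 = 322 bits.
Saving = 465 − 322 = 143 bits.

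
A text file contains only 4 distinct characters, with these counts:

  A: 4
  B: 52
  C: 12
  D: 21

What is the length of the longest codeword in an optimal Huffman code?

Merge the two lowest-weight nodes at each step:
A(4) + C(12) → 16
16 + D(21) → 37
37 + B(52) → 89
The rarest symbols sit at the bottom; the longest codeword is 3 bits.

3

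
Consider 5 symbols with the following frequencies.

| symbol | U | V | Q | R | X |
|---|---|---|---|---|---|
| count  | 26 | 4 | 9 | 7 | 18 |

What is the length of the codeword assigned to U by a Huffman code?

1

Huffman merges, smallest pair first:
V(4) + R(7) → 11
Q(9) + 11 → 20
X(18) + 20 → 38
U(26) + 38 → 64
U sits one level below the root: a 1-bit codeword.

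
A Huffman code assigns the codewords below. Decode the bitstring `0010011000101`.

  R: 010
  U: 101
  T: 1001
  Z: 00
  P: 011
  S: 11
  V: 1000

ZTVU

Read left to right; each codeword is recognised as soon as it completes (prefix code):
  00→Z | 1001→T | 1000→V | 101→U
Decoded message: ZTVU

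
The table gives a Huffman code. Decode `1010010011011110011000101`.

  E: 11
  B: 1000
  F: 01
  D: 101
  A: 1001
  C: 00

DCADEABD

Read left to right; each codeword is recognised as soon as it completes (prefix code):
  101→D | 00→C | 1001→A | 101→D | 11→E | 1001→A | 1000→B | 101→D
Decoded message: DCADEABD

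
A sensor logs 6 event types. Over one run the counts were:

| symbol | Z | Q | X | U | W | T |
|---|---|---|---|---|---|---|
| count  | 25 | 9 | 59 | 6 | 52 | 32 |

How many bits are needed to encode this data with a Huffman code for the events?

421

Merge the two smallest weights repeatedly:
combine U(6), Q(9) → 15
combine 15, Z(25) → 40
combine T(32), 40 → 72
combine W(52), X(59) → 111
combine 72, 111 → 183
Total encoded bits = sum of merged weights = 15 + 40 + 72 + 111 + 183 = 421.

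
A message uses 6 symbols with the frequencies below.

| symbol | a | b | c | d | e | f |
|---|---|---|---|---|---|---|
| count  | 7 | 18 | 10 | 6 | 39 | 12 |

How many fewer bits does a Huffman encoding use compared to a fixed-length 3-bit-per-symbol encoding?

Fixed-length: 3 bits × 92 symbols = 276 bits.
Huffman merges:
combine d(6), a(7) → 13
combine c(10), f(12) → 22
combine 13, b(18) → 31
combine 22, 31 → 53
combine e(39), 53 → 92
Huffman total = 13 + 22 + 31 + 53 + 92 = 211 bits.
Saving = 276 − 211 = 65 bits.

65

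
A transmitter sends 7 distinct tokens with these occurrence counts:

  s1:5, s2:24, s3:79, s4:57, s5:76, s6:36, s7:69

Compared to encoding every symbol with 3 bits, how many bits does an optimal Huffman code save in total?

Fixed-length: 3 bits × 346 symbols = 1038 bits.
Huffman merges:
s1(5) + s2(24) → 29
29 + s6(36) → 65
s4(57) + 65 → 122
s7(69) + s5(76) → 145
s3(79) + 122 → 201
145 + 201 → 346
Huffman total = 29 + 65 + 122 + 145 + 201 + 346 = 908 bits.
Saving = 1038 − 908 = 130 bits.

130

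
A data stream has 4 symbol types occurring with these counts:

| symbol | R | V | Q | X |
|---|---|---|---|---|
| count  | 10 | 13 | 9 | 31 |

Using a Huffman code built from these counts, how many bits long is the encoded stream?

Build the Huffman tree bottom-up:
Q(9) + R(10) → 19
V(13) + 19 → 32
X(31) + 32 → 63
The encoded length is the sum of every internal node's weight: 19 + 32 + 63 = 114 bits.

114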